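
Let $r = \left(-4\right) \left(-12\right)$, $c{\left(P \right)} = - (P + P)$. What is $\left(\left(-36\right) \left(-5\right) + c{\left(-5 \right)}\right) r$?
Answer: $9120$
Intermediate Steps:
$c{\left(P \right)} = - 2 P$
$r = 48$
$\left(\left(-36\right) \left(-5\right) + c{\left(-5 \right)}\right) r = \left(\left(-36\right) \left(-5\right) - -10\right) 48 = \left(180 + 10\right) 48 = 190 \cdot 48 = 9120$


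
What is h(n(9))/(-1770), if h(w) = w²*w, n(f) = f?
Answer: -243/590 ≈ -0.41186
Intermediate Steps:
h(w) = w³
h(n(9))/(-1770) = 9³/(-1770) = 729*(-1/1770) = -243/590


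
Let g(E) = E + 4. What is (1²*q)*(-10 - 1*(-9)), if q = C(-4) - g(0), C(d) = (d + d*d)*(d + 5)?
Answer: -8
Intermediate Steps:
C(d) = (5 + d)*(d + d²) (C(d) = (d + d²)*(5 + d) = (5 + d)*(d + d²))
g(E) = 4 + E
q = 8 (q = -4*(5 + (-4)² + 6*(-4)) - (4 + 0) = -4*(5 + 16 - 24) - 1*4 = -4*(-3) - 4 = 12 - 4 = 8)
(1²*q)*(-10 - 1*(-9)) = (1²*8)*(-10 - 1*(-9)) = (1*8)*(-10 + 9) = 8*(-1) = -8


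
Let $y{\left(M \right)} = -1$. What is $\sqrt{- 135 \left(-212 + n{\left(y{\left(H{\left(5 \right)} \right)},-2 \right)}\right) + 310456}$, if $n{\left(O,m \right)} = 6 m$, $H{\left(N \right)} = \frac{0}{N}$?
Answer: $2 \sqrt{85174} \approx 583.69$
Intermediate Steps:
$H{\left(N \right)} = 0$
$\sqrt{- 135 \left(-212 + n{\left(y{\left(H{\left(5 \right)} \right)},-2 \right)}\right) + 310456} = \sqrt{- 135 \left(-212 + 6 \left(-2\right)\right) + 310456} = \sqrt{- 135 \left(-212 - 12\right) + 310456} = \sqrt{\left(-135\right) \left(-224\right) + 310456} = \sqrt{30240 + 310456} = \sqrt{340696} = 2 \sqrt{85174}$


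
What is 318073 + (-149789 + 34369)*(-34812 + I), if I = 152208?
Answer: -13549528247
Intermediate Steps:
318073 + (-149789 + 34369)*(-34812 + I) = 318073 + (-149789 + 34369)*(-34812 + 152208) = 318073 - 115420*117396 = 318073 - 13549846320 = -13549528247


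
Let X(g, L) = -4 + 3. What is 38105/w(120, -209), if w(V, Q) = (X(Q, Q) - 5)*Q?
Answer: 38105/1254 ≈ 30.387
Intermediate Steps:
X(g, L) = -1
w(V, Q) = -6*Q (w(V, Q) = (-1 - 5)*Q = -6*Q)
38105/w(120, -209) = 38105/((-6*(-209))) = 38105/1254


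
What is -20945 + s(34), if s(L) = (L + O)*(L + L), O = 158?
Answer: -7889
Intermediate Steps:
s(L) = 2*L*(158 + L) (s(L) = (L + 158)*(L + L) = (158 + L)*(2*L) = 2*L*(158 + L))
-20945 + s(34) = -20945 + 2*34*(158 + 34) = -20945 + 2*34*192 = -20945 + 13056 = -7889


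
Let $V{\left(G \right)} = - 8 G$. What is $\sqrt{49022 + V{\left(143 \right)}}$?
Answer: $\sqrt{47878} \approx 218.81$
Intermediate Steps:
$\sqrt{49022 + V{\left(143 \right)}} = \sqrt{49022 - 1144} = \sqrt{47878}$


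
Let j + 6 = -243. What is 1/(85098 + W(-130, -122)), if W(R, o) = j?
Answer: 1/84849 ≈ 1.1786e-5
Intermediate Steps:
j = -249 (j = -6 - 243 = -249)
W(R, o) = -249
1/(85098 + W(-130, -122)) = 1/(85098 - 249) = 1/84849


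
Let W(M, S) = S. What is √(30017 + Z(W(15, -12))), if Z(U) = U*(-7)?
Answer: √30101 ≈ 173.50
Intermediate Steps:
Z(U) = -7*U
√(30017 + Z(W(15, -12))) = √(30017 - 7*(-12)) = √(30017 + 84) = √30101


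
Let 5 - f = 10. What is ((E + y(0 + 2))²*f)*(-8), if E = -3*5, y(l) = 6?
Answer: 3240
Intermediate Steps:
f = -5 (f = 5 - 1*10 = 5 - 10 = -5)
E = -15
((E + y(0 + 2))²*f)*(-8) = ((-15 + 6)²*(-5))*(-8) = ((-9)²*(-5))*(-8) = (81*(-5))*(-8) = -405*(-8) = 3240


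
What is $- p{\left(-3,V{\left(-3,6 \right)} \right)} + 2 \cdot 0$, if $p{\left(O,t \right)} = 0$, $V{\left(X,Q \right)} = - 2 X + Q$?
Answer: $0$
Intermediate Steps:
$V{\left(X,Q \right)} = Q - 2 X$
$- p{\left(-3,V{\left(-3,6 \right)} \right)} + 2 \cdot 0 = \left(-1\right) 0 + 2 \cdot 0 = 0 + 0 = 0$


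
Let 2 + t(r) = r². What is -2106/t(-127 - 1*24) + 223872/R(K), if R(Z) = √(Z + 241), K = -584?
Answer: -2106/22799 - 223872*I*√7/49 ≈ -0.092372 - 12088.0*I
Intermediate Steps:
R(Z) = √(241 + Z)
t(r) = -2 + r²
-2106/t(-127 - 1*24) + 223872/R(K) = -2106/(-2 + (-127 - 1*24)²) + 223872/(√(241 - 584)) = -2106/(-2 + (-127 - 24)²) + 223872/(√(-343)) = -2106/(-2 + (-151)²) + 223872/((7*I*√7)) = -2106/(-2 + 22801) + 223872*(-I*√7/49) = -2106/22799 - 223872*I*√7/49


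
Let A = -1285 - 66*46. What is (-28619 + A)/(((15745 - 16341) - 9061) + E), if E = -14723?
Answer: 1647/1219 ≈ 1.3511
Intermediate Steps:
A = -4321 (A = -1285 - 1*3036 = -1285 - 3036 = -4321)
(-28619 + A)/(((15745 - 16341) - 9061) + E) = (-28619 - 4321)/(((15745 - 16341) - 9061) - 14723) = -32940/((-596 - 9061) - 14723) = -32940/(-9657 - 14723) = -32940/(-24380) = -32940*(-1/24380) = 1647/1219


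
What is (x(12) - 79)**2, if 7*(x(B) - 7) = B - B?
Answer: 5184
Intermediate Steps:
x(B) = 7 (x(B) = 7 + (B - B)/7 = 7 + (1/7)*0 = 7 + 0 = 7)
(x(12) - 79)**2 = (7 - 79)**2 = (-72)**2 = 5184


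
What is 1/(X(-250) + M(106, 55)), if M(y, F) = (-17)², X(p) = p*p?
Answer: 1/62789 ≈ 1.5926e-5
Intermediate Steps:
X(p) = p²
M(y, F) = 289
1/(X(-250) + M(106, 55)) = 1/((-250)² + 289) = 1/(62500 + 289) = 1/62789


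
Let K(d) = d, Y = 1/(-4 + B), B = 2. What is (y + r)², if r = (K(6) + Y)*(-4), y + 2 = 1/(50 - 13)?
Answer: 786769/1369 ≈ 574.70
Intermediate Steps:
Y = -½ (Y = 1/(-4 + 2) = 1/(-2) = -½ ≈ -0.50000)
y = -73/37 (y = -2 + 1/(50 - 13) = -2 + 1/37 = -73/37 ≈ -1.9730)
r = -22 (r = (6 - ½)*(-4) = (11/2)*(-4) = -22)
(y + r)² = (-73/37 - 22)² = (-887/37)² = 786769/1369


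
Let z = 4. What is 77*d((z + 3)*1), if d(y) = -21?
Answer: -1617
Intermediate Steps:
77*d((z + 3)*1) = 77*(-21) = -1617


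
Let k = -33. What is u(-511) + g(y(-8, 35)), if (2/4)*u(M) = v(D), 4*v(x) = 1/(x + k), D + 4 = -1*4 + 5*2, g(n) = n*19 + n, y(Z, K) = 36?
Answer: 44639/62 ≈ 719.98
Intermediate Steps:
g(n) = 20*n (g(n) = 19*n + n = 20*n)
D = 2 (D = -4 + (-1*4 + 5*2) = -4 + (-4 + 10) = -4 + 6 = 2)
v(x) = 1/(4*(-33 + x)) (v(x) = 1/(4*(x - 33)) = 1/(4*(-33 + x)))
u(M) = -1/62 (u(M) = 2*(1/(4*(-33 + 2))) = 2*((¼)/(-31)) = 2*((¼)*(-1/31)) = 2*(-1/124) = -1/62)
u(-511) + g(y(-8, 35)) = -1/62 + 20*36 = -1/62 + 720 = 44639/62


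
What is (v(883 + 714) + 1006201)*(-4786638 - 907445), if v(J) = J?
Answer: -5738485459234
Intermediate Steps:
(v(883 + 714) + 1006201)*(-4786638 - 907445) = ((883 + 714) + 1006201)*(-4786638 - 907445) = (1597 + 1006201)*(-5694083) = 1007798*(-5694083) = -5738485459234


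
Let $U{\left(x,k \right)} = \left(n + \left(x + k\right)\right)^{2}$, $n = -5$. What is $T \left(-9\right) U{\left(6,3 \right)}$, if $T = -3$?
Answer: $432$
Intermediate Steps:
$U{\left(x,k \right)} = \left(-5 + k + x\right)^{2}$ ($U{\left(x,k \right)} = \left(-5 + \left(x + k\right)\right)^{2} = \left(-5 + \left(k + x\right)\right)^{2} = \left(-5 + k + x\right)^{2}$)
$T \left(-9\right) U{\left(6,3 \right)} = \left(-3\right) \left(-9\right) \left(-5 + 3 + 6\right)^{2} = 27 \cdot 4^{2} = 27 \cdot 16 = 432$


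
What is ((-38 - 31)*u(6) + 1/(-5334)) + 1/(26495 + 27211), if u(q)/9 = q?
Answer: -88948257173/23872317 ≈ -3726.0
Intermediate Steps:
u(q) = 9*q
((-38 - 31)*u(6) + 1/(-5334)) + 1/(26495 + 27211) = ((-38 - 31)*(9*6) + 1/(-5334)) + 1/(26495 + 27211) = (-69*54 - 1/5334) + 1/53706 = (-3726 - 1/5334) + 1/53706 = -19874485/5334 + 1/53706 = -88948257173/23872317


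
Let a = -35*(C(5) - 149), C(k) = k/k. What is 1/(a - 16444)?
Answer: -1/11264 ≈ -8.8778e-5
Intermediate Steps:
C(k) = 1
a = 5180 (a = -35*(1 - 149) = -35*(-148) = 5180)
1/(a - 16444) = 1/(5180 - 16444) = 1/(-11264) = -1/11264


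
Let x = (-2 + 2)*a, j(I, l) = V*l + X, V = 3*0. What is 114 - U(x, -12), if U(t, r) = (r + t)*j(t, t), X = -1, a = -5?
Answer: 102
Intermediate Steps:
V = 0
j(I, l) = -1 (j(I, l) = 0*l - 1 = 0 - 1 = -1)
x = 0 (x = (-2 + 2)*(-5) = 0*(-5) = 0)
U(t, r) = -r - t (U(t, r) = (r + t)*(-1) = -r - t)
114 - U(x, -12) = 114 - (-1*(-12) - 1*0) = 114 - (12 + 0) = 114 - 1*12 = 114 - 12 = 102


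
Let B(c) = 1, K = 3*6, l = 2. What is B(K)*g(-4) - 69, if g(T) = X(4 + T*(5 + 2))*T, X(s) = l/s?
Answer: -206/3 ≈ -68.667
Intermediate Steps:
X(s) = 2/s
K = 18
g(T) = 2*T/(4 + 7*T) (g(T) = (2/(4 + T*(5 + 2)))*T = (2/(4 + T*7))*T = (2/(4 + 7*T))*T = 2*T/(4 + 7*T))
B(K)*g(-4) - 69 = 1*(2*(-4)/(4 + 7*(-4))) - 69 = 1*(2*(-4)/(4 - 28)) - 69 = 1*(2*(-4)/(-24)) - 69 = 1*(2*(-4)*(-1/24)) - 69 = 1*(⅓) - 69 = ⅓ - 69 = -206/3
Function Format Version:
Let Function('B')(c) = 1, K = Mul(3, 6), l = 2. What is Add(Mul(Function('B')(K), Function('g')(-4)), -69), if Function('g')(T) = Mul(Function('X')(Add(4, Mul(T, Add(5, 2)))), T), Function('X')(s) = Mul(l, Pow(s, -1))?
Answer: Rational(-206, 3) ≈ -68.667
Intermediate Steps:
Function('X')(s) = Mul(2, Pow(s, -1))
K = 18
Function('g')(T) = Mul(2, T, Pow(Add(4, Mul(7, T)), -1)) (Function('g')(T) = Mul(Mul(2, Pow(Add(4, Mul(T, Add(5, 2))), -1)), T) = Mul(Mul(2, Pow(Add(4, Mul(T, 7)), -1)), T) = Mul(Mul(2, Pow(Add(4, Mul(7, T)), -1)), T) = Mul(2, T, Pow(Add(4, Mul(7, T)), -1)))
Add(Mul(Function('B')(K), Function('g')(-4)), -69) = Add(Mul(1, Mul(2, -4, Pow(Add(4, Mul(7, -4)), -1))), -69) = Add(Mul(1, Mul(2, -4, Pow(Add(4, -28), -1))), -69) = Add(Mul(1, Mul(2, -4, Pow(-24, -1))), -69) = Add(Mul(1, Mul(2, -4, Rational(-1, 24))), -69) = Add(Mul(1, Rational(1, 3)), -69) = Add(Rational(1, 3), -69) = Rational(-206, 3)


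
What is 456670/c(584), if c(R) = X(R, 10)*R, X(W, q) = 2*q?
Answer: 45667/1168 ≈ 39.098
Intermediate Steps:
c(R) = 20*R (c(R) = (2*10)*R = 20*R)
456670/c(584) = 456670/((20*584)) = 456670/11680 = 456670*(1/11680) = 45667/1168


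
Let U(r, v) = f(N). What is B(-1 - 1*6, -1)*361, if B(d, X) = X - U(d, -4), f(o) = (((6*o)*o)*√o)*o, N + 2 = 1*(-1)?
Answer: -361 + 58482*I*√3 ≈ -361.0 + 1.0129e+5*I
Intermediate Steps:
N = -3 (N = -2 + 1*(-1) = -2 - 1 = -3)
f(o) = 6*o^(7/2) (f(o) = ((6*o²)*√o)*o = (6*o^(5/2))*o = 6*o^(7/2))
U(r, v) = -162*I*√3 (U(r, v) = 6*(-3)^(7/2) = 6*(-27*I*√3) = -162*I*√3)
B(d, X) = X + 162*I*√3 (B(d, X) = X - (-162)*I*√3 = X + 162*I*√3)
B(-1 - 1*6, -1)*361 = (-1 + 162*I*√3)*361 = -361 + 58482*I*√3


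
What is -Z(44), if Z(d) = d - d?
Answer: 0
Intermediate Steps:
Z(d) = 0
-Z(44) = -1*0 = 0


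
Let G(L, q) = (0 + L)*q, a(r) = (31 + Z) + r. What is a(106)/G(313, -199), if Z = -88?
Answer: -49/62287 ≈ -0.00078668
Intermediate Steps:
a(r) = -57 + r (a(r) = (31 - 88) + r = -57 + r)
G(L, q) = L*q
a(106)/G(313, -199) = (-57 + 106)/((313*(-199))) = 49/(-62287) = 49*(-1/62287) = -49/62287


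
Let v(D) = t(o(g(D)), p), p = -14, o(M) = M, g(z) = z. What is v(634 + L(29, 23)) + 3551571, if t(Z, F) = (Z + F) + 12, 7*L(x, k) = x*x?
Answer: 24866262/7 ≈ 3.5523e+6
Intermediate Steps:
L(x, k) = x²/7 (L(x, k) = (x*x)/7 = x²/7)
t(Z, F) = 12 + F + Z (t(Z, F) = (F + Z) + 12 = 12 + F + Z)
v(D) = -2 + D (v(D) = 12 - 14 + D = -2 + D)
v(634 + L(29, 23)) + 3551571 = (-2 + (634 + (⅐)*29²)) + 3551571 = (-2 + (634 + (⅐)*841)) + 3551571 = (-2 + (634 + 841/7)) + 3551571 = (-2 + 5279/7) + 3551571 = 5265/7 + 3551571 = 24866262/7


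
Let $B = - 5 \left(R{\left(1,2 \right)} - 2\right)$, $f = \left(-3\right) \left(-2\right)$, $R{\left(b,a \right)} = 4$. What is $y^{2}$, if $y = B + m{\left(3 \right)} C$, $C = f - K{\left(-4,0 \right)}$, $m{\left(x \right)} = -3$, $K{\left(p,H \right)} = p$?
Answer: $1600$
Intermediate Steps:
$f = 6$
$B = -10$ ($B = - 5 \left(4 - 2\right) = \left(-5\right) 2 = -10$)
$C = 10$ ($C = 6 - -4 = 6 + 4 = 10$)
$y = -40$ ($y = -10 - 30 = -40$)
$y^{2} = \left(-40\right)^{2} = 1600$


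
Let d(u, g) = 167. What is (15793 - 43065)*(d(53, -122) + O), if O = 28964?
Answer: -794460632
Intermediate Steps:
(15793 - 43065)*(d(53, -122) + O) = (15793 - 43065)*(167 + 28964) = -27272*29131 = -794460632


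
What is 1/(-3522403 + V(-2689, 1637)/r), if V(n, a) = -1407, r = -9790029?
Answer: -3263343/11494809172760 ≈ -2.8390e-7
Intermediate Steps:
1/(-3522403 + V(-2689, 1637)/r) = 1/(-3522403 - 1407/(-9790029)) = 1/(-3522403 - 1407*(-1/9790029)) = 1/(-3522403 + 469/3263343) = 1/(-11494809172760/3263343) = -3263343/11494809172760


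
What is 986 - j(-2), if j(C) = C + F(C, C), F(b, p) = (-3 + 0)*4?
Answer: 1000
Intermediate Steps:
F(b, p) = -12 (F(b, p) = -3*4 = -12)
j(C) = -12 + C (j(C) = C - 12 = -12 + C)
986 - j(-2) = 986 - (-12 - 2) = 986 - 1*(-14) = 986 + 14 = 1000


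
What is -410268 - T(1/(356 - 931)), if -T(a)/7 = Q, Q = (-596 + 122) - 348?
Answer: -416022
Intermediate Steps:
Q = -822 (Q = -474 - 348 = -822)
T(a) = 5754 (T(a) = -7*(-822) = 5754)
-410268 - T(1/(356 - 931)) = -410268 - 1*5754 = -410268 - 5754 = -416022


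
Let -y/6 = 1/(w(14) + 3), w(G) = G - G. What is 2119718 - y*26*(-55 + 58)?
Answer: 2119874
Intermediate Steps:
w(G) = 0
y = -2 (y = -6/(0 + 3) = -6/3 = -6*⅓ = -2)
2119718 - y*26*(-55 + 58) = 2119718 - (-2*26)*(-55 + 58) = 2119718 - (-52)*3 = 2119718 - 1*(-156) = 2119718 + 156 = 2119874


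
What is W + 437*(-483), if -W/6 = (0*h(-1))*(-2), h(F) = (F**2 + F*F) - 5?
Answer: -211071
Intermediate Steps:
h(F) = -5 + 2*F**2 (h(F) = (F**2 + F**2) - 5 = 2*F**2 - 5 = -5 + 2*F**2)
W = 0 (W = -6*0*(-5 + 2*(-1)**2)*(-2) = -6*0*(-5 + 2*1)*(-2) = -6*0*(-5 + 2)*(-2) = -6*0*(-3)*(-2) = -0*(-2) = -6*0 = 0)
W + 437*(-483) = 0 + 437*(-483) = 0 - 211071 = -211071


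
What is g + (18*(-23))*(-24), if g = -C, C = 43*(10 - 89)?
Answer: 13333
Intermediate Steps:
C = -3397 (C = 43*(-79) = -3397)
g = 3397 (g = -1*(-3397) = 3397)
g + (18*(-23))*(-24) = 3397 + (18*(-23))*(-24) = 3397 - 414*(-24) = 3397 + 9936 = 13333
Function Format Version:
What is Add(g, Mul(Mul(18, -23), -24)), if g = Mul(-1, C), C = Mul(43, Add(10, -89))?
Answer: 13333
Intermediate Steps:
C = -3397 (C = Mul(43, -79) = -3397)
g = 3397 (g = Mul(-1, -3397) = 3397)
Add(g, Mul(Mul(18, -23), -24)) = Add(3397, Mul(Mul(18, -23), -24)) = Add(3397, Mul(-414, -24)) = Add(3397, 9936) = 13333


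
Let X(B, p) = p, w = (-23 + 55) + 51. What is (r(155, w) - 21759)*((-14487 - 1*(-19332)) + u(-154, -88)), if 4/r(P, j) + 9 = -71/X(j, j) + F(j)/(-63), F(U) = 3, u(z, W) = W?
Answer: -1786677210747/17261 ≈ -1.0351e+8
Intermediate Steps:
w = 83 (w = 32 + 51 = 83)
r(P, j) = 4/(-190/21 - 71/j) (r(P, j) = 4/(-9 + (-71/j + 3/(-63))) = 4/(-9 + (-71/j + 3*(-1/63))) = 4/(-9 + (-71/j - 1/21)) = 4/(-9 + (-1/21 - 71/j)) = 4/(-190/21 - 71/j))
(r(155, w) - 21759)*((-14487 - 1*(-19332)) + u(-154, -88)) = (-84*83/(1491 + 190*83) - 21759)*((-14487 - 1*(-19332)) - 88) = (-84*83/(1491 + 15770) - 21759)*((-14487 + 19332) - 88) = (-84*83/17261 - 21759)*(4845 - 88) = (-84*83*1/17261 - 21759)*4757 = (-6972/17261 - 21759)*4757 = -375589071/17261*4757 = -1786677210747/17261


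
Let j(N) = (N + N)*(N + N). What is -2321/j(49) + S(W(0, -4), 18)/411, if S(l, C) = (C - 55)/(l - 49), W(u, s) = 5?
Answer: -2601101/10854921 ≈ -0.23962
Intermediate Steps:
j(N) = 4*N**2 (j(N) = (2*N)*(2*N) = 4*N**2)
S(l, C) = (-55 + C)/(-49 + l)
-2321/j(49) + S(W(0, -4), 18)/411 = -2321/(4*49**2) + ((-55 + 18)/(-49 + 5))/411 = -2321/(4*2401) + (-37/(-44))*(1/411) = -2321/9604 - 1/44*(-37)*(1/411) = -2321*1/9604 + (37/44)*(1/411) = -2321/9604 + 37/18084 = -2601101/10854921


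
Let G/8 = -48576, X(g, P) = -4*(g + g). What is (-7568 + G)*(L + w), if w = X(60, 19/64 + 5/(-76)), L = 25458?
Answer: -9895684128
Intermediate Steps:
X(g, P) = -8*g
G = -388608 (G = 8*(-48576) = -388608)
w = -480 (w = -8*60 = -480)
(-7568 + G)*(L + w) = (-7568 - 388608)*(25458 - 480) = -396176*24978 = -9895684128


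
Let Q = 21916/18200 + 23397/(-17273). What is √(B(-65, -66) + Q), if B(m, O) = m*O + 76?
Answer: √1078666285138722462/15718430 ≈ 66.075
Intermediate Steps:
Q = -11817583/78592150 (Q = 21916*(1/18200) + 23397*(-1/17273) = 5479/4550 - 23397/17273 = -11817583/78592150 ≈ -0.15037)
B(m, O) = 76 + O*m (B(m, O) = O*m + 76 = 76 + O*m)
√(B(-65, -66) + Q) = √((76 - 66*(-65)) - 11817583/78592150) = √((76 + 4290) - 11817583/78592150) = √(4366 - 11817583/78592150) = √(343121509317/78592150) = √1078666285138722462/15718430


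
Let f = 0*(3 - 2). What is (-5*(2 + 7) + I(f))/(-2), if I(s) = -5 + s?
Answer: 25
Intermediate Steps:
f = 0 (f = 0*1 = 0)
(-5*(2 + 7) + I(f))/(-2) = (-5*(2 + 7) + (-5 + 0))/(-2) = (-5*9 - 5)*(-½) = (-45 - 5)*(-½) = -50*(-½) = 25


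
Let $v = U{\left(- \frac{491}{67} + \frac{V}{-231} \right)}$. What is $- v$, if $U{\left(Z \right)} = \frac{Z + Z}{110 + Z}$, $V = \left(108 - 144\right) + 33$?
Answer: $\frac{7548}{52975} \approx 0.14248$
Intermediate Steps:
$V = -3$ ($V = -36 + 33 = -3$)
$U{\left(Z \right)} = \frac{2 Z}{110 + Z}$
$v = - \frac{7548}{52975}$ ($v = \frac{2 \left(- \frac{491}{67} - \frac{3}{-231}\right)}{110 - \left(- \frac{1}{77} + \frac{491}{67}\right)} = \frac{2 \left(\left(-491\right) \frac{1}{67} - - \frac{1}{77}\right)}{110 - \frac{37740}{5159}} = \frac{2 \left(- \frac{491}{67} + \frac{1}{77}\right)}{110 + \left(- \frac{491}{67} + \frac{1}{77}\right)} = 2 \left(- \frac{37740}{5159}\right) \frac{1}{110 - \frac{37740}{5159}} = 2 \left(- \frac{37740}{5159}\right) \frac{1}{\frac{529750}{5159}} = 2 \left(- \frac{37740}{5159}\right) \frac{5159}{529750} = - \frac{7548}{52975} \approx -0.14248$)
$- v = \left(-1\right) \left(- \frac{7548}{52975}\right) = \frac{7548}{52975}$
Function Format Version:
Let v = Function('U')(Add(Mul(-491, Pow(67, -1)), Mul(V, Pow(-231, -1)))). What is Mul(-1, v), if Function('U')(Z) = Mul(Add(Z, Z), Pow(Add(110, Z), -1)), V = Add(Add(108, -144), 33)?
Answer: Rational(7548, 52975) ≈ 0.14248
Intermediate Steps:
V = -3 (V = Add(-36, 33) = -3)
Function('U')(Z) = Mul(2, Z, Pow(Add(110, Z), -1)) (Function('U')(Z) = Mul(Mul(2, Z), Pow(Add(110, Z), -1)) = Mul(2, Z, Pow(Add(110, Z), -1)))
v = Rational(-7548, 52975) (v = Mul(2, Add(Mul(-491, Pow(67, -1)), Mul(-3, Pow(-231, -1))), Pow(Add(110, Add(Mul(-491, Pow(67, -1)), Mul(-3, Pow(-231, -1)))), -1)) = Mul(2, Add(Mul(-491, Rational(1, 67)), Mul(-3, Rational(-1, 231))), Pow(Add(110, Add(Mul(-491, Rational(1, 67)), Mul(-3, Rational(-1, 231)))), -1)) = Mul(2, Add(Rational(-491, 67), Rational(1, 77)), Pow(Add(110, Add(Rational(-491, 67), Rational(1, 77))), -1)) = Mul(2, Rational(-37740, 5159), Pow(Add(110, Rational(-37740, 5159)), -1)) = Mul(2, Rational(-37740, 5159), Pow(Rational(529750, 5159), -1)) = Mul(2, Rational(-37740, 5159), Rational(5159, 529750)) = Rational(-7548, 52975) ≈ -0.14248)
Mul(-1, v) = Mul(-1, Rational(-7548, 52975)) = Rational(7548, 52975)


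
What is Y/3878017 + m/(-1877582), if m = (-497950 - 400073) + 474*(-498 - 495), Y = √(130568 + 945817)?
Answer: 1368705/1877582 + √1076385/3878017 ≈ 0.72924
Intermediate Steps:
Y = √1076385 ≈ 1037.5
m = -1368705 (m = -898023 + 474*(-993) = -898023 - 470682 = -1368705)
Y/3878017 + m/(-1877582) = √1076385/3878017 - 1368705/(-1877582) = √1076385*(1/3878017) - 1368705*(-1/1877582) = √1076385/3878017 + 1368705/1877582 = 1368705/1877582 + √1076385/3878017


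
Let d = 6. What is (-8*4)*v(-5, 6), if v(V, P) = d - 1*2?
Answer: -128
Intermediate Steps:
v(V, P) = 4 (v(V, P) = 6 - 1*2 = 6 - 2 = 4)
(-8*4)*v(-5, 6) = -8*4*4 = -32*4 = -128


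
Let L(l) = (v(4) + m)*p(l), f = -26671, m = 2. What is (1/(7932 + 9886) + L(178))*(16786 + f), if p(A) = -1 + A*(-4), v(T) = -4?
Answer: -251162716065/17818 ≈ -1.4096e+7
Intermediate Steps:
p(A) = -1 - 4*A
L(l) = 2 + 8*l (L(l) = (-4 + 2)*(-1 - 4*l) = -2*(-1 - 4*l) = 2 + 8*l)
(1/(7932 + 9886) + L(178))*(16786 + f) = (1/(7932 + 9886) + (2 + 8*178))*(16786 - 26671) = (1/17818 + (2 + 1424))*(-9885) = (1/17818 + 1426)*(-9885) = (25408469/17818)*(-9885) = -251162716065/17818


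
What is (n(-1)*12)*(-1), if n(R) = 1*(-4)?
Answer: 48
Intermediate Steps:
n(R) = -4
(n(-1)*12)*(-1) = -4*12*(-1) = -48*(-1) = 48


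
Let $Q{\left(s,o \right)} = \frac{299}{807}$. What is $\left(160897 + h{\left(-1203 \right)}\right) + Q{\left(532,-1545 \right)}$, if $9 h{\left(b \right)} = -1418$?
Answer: $\frac{389151092}{2421} \approx 1.6074 \cdot 10^{5}$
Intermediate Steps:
$Q{\left(s,o \right)} = \frac{299}{807}$ ($Q{\left(s,o \right)} = 299 \cdot \frac{1}{807} = \frac{299}{807}$)
$h{\left(b \right)} = - \frac{1418}{9}$ ($h{\left(b \right)} = \frac{1}{9} \left(-1418\right) = - \frac{1418}{9}$)
$\left(160897 + h{\left(-1203 \right)}\right) + Q{\left(532,-1545 \right)} = \left(160897 - \frac{1418}{9}\right) + \frac{299}{807} = \frac{1446655}{9} + \frac{299}{807} = \frac{389151092}{2421}$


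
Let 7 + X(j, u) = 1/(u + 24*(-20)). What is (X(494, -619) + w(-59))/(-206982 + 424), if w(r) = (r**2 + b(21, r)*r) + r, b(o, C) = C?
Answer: -688973/20637022 ≈ -0.033385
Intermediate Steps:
w(r) = r + 2*r**2 (w(r) = (r**2 + r*r) + r = (r**2 + r**2) + r = 2*r**2 + r = r + 2*r**2)
X(j, u) = -7 + 1/(-480 + u) (X(j, u) = -7 + 1/(u + 24*(-20)) = -7 + 1/(u - 480) = -7 + 1/(-480 + u))
(X(494, -619) + w(-59))/(-206982 + 424) = ((3361 - 7*(-619))/(-480 - 619) - 59*(1 + 2*(-59)))/(-206982 + 424) = ((3361 + 4333)/(-1099) - 59*(1 - 118))/(-206558) = (-1/1099*7694 - 59*(-117))*(-1/206558) = (-7694/1099 + 6903)*(-1/206558) = (7578703/1099)*(-1/206558) = -688973/20637022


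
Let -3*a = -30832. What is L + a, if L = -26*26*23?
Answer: -15812/3 ≈ -5270.7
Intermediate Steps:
a = 30832/3 (a = -⅓*(-30832) = 30832/3 ≈ 10277.)
L = -15548 (L = -676*23 = -15548)
L + a = -15548 + 30832/3 = -15812/3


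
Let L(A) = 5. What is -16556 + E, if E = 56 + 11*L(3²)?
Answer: -16445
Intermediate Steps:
E = 111 (E = 56 + 11*5 = 56 + 55 = 111)
-16556 + E = -16556 + 111 = -16445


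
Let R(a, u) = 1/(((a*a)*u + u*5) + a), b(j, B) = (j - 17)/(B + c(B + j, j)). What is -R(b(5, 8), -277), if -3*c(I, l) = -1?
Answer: 625/1225517 ≈ 0.00050999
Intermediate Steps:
c(I, l) = ⅓ (c(I, l) = -⅓*(-1) = ⅓)
b(j, B) = (-17 + j)/(⅓ + B) (b(j, B) = (j - 17)/(B + ⅓) = (-17 + j)/(⅓ + B))
R(a, u) = 1/(a + 5*u + u*a²) (R(a, u) = 1/((a²*u + 5*u) + a) = 1/((u*a² + 5*u) + a) = 1/((5*u + u*a²) + a) = 1/(a + 5*u + u*a²))
-R(b(5, 8), -277) = -1/(3*(-17 + 5)/(1 + 3*8) + 5*(-277) - 277*9*(-17 + 5)²/(1 + 3*8)²) = -1/(3*(-12)/(1 + 24) - 1385 - 277*1296/(1 + 24)²) = -1/(3*(-12)/25 - 1385 - 277*(3*(-12)/25)²) = -1/(3*(1/25)*(-12) - 1385 - 277*(3*(1/25)*(-12))²) = -1/(-36/25 - 1385 - 277*(-36/25)²) = -1/(-36/25 - 1385 - 277*1296/625) = -1/(-36/25 - 1385 - 358992/625) = -1/(-1225517/625) = -1*(-625/1225517) = 625/1225517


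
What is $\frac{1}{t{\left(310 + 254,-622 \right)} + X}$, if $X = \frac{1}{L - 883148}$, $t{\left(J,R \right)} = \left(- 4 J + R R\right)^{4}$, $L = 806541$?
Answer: $\frac{76607}{1676609960543049579467009791} \approx 4.5692 \cdot 10^{-23}$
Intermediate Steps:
$t{\left(J,R \right)} = \left(R^{2} - 4 J\right)^{4}$ ($t{\left(J,R \right)} = \left(- 4 J + R^{2}\right)^{4} = \left(R^{2} - 4 J\right)^{4}$)
$X = - \frac{1}{76607}$ ($X = \frac{1}{806541 - 883148} = \frac{1}{-76607} = - \frac{1}{76607} \approx -1.3054 \cdot 10^{-5}$)
$\frac{1}{t{\left(310 + 254,-622 \right)} + X} = \frac{1}{\left(- \left(-622\right)^{2} + 4 \left(310 + 254\right)\right)^{4} - \frac{1}{76607}} = \frac{1}{\left(\left(-1\right) 386884 + 4 \cdot 564\right)^{4} - \frac{1}{76607}} = \frac{1}{\left(-386884 + 2256\right)^{4} - \frac{1}{76607}} = \frac{1}{\left(-384628\right)^{4} - \frac{1}{76607}} = \frac{1}{21885858479552124211456 - \frac{1}{76607}} = \frac{1}{\frac{1676609960543049579467009791}{76607}} = \frac{76607}{1676609960543049579467009791}$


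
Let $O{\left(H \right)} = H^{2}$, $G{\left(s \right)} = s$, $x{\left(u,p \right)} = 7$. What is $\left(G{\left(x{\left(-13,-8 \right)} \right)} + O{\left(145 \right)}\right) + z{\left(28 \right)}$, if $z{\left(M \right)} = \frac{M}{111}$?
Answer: $\frac{2334580}{111} \approx 21032.0$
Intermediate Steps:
$z{\left(M \right)} = \frac{M}{111}$ ($z{\left(M \right)} = M \frac{1}{111} = \frac{M}{111}$)
$\left(G{\left(x{\left(-13,-8 \right)} \right)} + O{\left(145 \right)}\right) + z{\left(28 \right)} = \left(7 + 145^{2}\right) + \frac{1}{111} \cdot 28 = \left(7 + 21025\right) + \frac{28}{111} = 21032 + \frac{28}{111} = \frac{2334580}{111}$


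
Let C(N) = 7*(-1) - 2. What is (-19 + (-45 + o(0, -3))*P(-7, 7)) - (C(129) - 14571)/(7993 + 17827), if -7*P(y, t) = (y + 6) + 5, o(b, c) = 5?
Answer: 39960/9037 ≈ 4.4218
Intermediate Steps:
C(N) = -9 (C(N) = -7 - 2 = -9)
P(y, t) = -11/7 - y/7 (P(y, t) = -((y + 6) + 5)/7 = -((6 + y) + 5)/7 = -(11 + y)/7 = -11/7 - y/7)
(-19 + (-45 + o(0, -3))*P(-7, 7)) - (C(129) - 14571)/(7993 + 17827) = (-19 + (-45 + 5)*(-11/7 - 1/7*(-7))) - (-9 - 14571)/(7993 + 17827) = (-19 - 40*(-11/7 + 1)) - (-14580)/25820 = (-19 - 40*(-4/7)) - (-14580)/25820 = (-19 + 160/7) - 1*(-729/1291) = 27/7 + 729/1291 = 39960/9037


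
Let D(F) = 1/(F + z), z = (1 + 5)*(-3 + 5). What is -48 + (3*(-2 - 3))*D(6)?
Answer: -293/6 ≈ -48.833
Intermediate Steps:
z = 12 (z = 6*2 = 12)
D(F) = 1/(12 + F) (D(F) = 1/(F + 12) = 1/(12 + F))
-48 + (3*(-2 - 3))*D(6) = -48 + (3*(-2 - 3))/(12 + 6) = -48 + (3*(-5))/18 = -48 - 15*1/18 = -48 - ⅚ = -293/6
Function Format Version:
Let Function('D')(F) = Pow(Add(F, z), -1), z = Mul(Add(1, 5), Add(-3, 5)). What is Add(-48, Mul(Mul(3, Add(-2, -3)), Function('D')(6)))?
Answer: Rational(-293, 6) ≈ -48.833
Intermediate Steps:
z = 12 (z = Mul(6, 2) = 12)
Function('D')(F) = Pow(Add(12, F), -1) (Function('D')(F) = Pow(Add(F, 12), -1) = Pow(Add(12, F), -1))
Add(-48, Mul(Mul(3, Add(-2, -3)), Function('D')(6))) = Add(-48, Mul(Mul(3, Add(-2, -3)), Pow(Add(12, 6), -1))) = Add(-48, Mul(Mul(3, -5), Pow(18, -1))) = Add(-48, Mul(-15, Rational(1, 18))) = Add(-48, Rational(-5, 6)) = Rational(-293, 6)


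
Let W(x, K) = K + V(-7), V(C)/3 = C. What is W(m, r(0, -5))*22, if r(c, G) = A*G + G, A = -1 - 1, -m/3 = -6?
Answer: -352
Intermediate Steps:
V(C) = 3*C
m = 18 (m = -3*(-6) = 18)
A = -2
r(c, G) = -G (r(c, G) = -2*G + G = -G)
W(x, K) = -21 + K (W(x, K) = K + 3*(-7) = K - 21 = -21 + K)
W(m, r(0, -5))*22 = (-21 - 1*(-5))*22 = (-21 + 5)*22 = -16*22 = -352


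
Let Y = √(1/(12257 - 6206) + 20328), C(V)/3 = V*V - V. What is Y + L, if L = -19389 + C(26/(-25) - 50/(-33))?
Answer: -4399049111/226875 + √744301615179/6051 ≈ -19247.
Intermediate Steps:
C(V) = -3*V + 3*V² (C(V) = 3*(V*V - V) = 3*(V² - V) = -3*V + 3*V²)
L = -4399049111/226875 (L = -19389 + 3*(26/(-25) - 50/(-33))*(-1 + (26/(-25) - 50/(-33))) = -19389 + 3*(26*(-1/25) - 50*(-1/33))*(-1 + (26*(-1/25) - 50*(-1/33))) = -19389 + 3*(-26/25 + 50/33)*(-1 + (-26/25 + 50/33)) = -19389 + 3*(392/825)*(-1 + 392/825) = -19389 + 3*(392/825)*(-433/825) = -19389 - 169736/226875 = -4399049111/226875 ≈ -19390.)
Y = √744301615179/6051 (Y = √(1/6051 + 20328) = √(123004729/6051) = √744301615179/6051 ≈ 142.58)
Y + L = √744301615179/6051 - 4399049111/226875 = -4399049111/226875 + √744301615179/6051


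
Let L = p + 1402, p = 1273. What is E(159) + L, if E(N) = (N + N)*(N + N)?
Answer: 103799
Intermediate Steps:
E(N) = 4*N**2 (E(N) = (2*N)*(2*N) = 4*N**2)
L = 2675 (L = 1273 + 1402 = 2675)
E(159) + L = 4*159**2 + 2675 = 4*25281 + 2675 = 101124 + 2675 = 103799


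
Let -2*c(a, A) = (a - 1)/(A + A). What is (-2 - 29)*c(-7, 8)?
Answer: -31/4 ≈ -7.7500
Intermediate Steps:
c(a, A) = -(-1 + a)/(4*A) (c(a, A) = -(a - 1)/(2*(A + A)) = -(-1 + a)/(2*(2*A)) = -(-1 + a)*1/(2*A)/2 = -(-1 + a)/(4*A))
(-2 - 29)*c(-7, 8) = (-2 - 29)*((¼)*(1 - 1*(-7))/8) = -31*(1 + 7)/(4*8) = -31*8/(4*8) = -31*¼ = -31/4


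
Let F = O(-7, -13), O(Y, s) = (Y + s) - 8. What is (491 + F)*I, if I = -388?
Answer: -179644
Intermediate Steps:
O(Y, s) = -8 + Y + s
F = -28 (F = -8 - 7 - 13 = -28)
(491 + F)*I = (491 - 28)*(-388) = 463*(-388) = -179644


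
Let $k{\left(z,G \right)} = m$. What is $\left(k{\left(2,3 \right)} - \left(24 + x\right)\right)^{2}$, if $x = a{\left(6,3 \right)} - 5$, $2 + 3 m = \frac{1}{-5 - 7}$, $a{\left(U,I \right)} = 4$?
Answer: $\frac{727609}{1296} \approx 561.43$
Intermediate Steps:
$m = - \frac{25}{36}$ ($m = - \frac{2}{3} + \frac{1}{3 \left(-5 - 7\right)} = - \frac{2}{3} + \frac{1}{3 \left(-12\right)} = - \frac{2}{3} + \frac{1}{3} \left(- \frac{1}{12}\right) = - \frac{2}{3} - \frac{1}{36} = - \frac{25}{36} \approx -0.69444$)
$x = -1$ ($x = 4 - 5 = -1$)
$k{\left(z,G \right)} = - \frac{25}{36}$
$\left(k{\left(2,3 \right)} - \left(24 + x\right)\right)^{2} = \left(- \frac{25}{36} - 23\right)^{2} = \left(- \frac{853}{36}\right)^{2} = \frac{727609}{1296}$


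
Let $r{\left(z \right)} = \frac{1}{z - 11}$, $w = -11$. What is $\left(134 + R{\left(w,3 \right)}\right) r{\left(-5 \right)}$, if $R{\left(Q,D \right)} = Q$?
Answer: $- \frac{123}{16} \approx -7.6875$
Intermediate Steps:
$r{\left(z \right)} = \frac{1}{-11 + z}$
$\left(134 + R{\left(w,3 \right)}\right) r{\left(-5 \right)} = \frac{134 - 11}{-11 - 5} = \frac{123}{-16} = 123 \left(- \frac{1}{16}\right) = - \frac{123}{16}$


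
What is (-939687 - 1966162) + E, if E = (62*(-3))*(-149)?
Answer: -2878135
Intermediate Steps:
E = 27714 (E = -186*(-149) = 27714)
(-939687 - 1966162) + E = (-939687 - 1966162) + 27714 = -2905849 + 27714 = -2878135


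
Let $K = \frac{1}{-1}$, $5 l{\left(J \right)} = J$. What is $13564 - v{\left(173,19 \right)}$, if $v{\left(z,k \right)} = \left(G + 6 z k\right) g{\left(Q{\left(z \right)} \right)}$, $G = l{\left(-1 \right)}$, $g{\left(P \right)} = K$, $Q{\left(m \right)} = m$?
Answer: $\frac{166429}{5} \approx 33286.0$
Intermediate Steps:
$l{\left(J \right)} = \frac{J}{5}$
$K = -1$
$g{\left(P \right)} = -1$
$G = - \frac{1}{5}$ ($G = \frac{1}{5} \left(-1\right) = - \frac{1}{5} \approx -0.2$)
$v{\left(z,k \right)} = \frac{1}{5} - 6 k z$ ($v{\left(z,k \right)} = \left(- \frac{1}{5} + 6 z k\right) \left(-1\right) = \left(- \frac{1}{5} + 6 k z\right) \left(-1\right) = \frac{1}{5} - 6 k z$)
$13564 - v{\left(173,19 \right)} = 13564 - \left(\frac{1}{5} - 114 \cdot 173\right) = 13564 - \left(\frac{1}{5} - 19722\right) = 13564 - - \frac{98609}{5} = 13564 + \frac{98609}{5} = \frac{166429}{5}$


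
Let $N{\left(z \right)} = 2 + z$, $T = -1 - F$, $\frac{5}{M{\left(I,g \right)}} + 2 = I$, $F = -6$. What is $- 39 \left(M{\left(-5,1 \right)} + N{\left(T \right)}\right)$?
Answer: $- \frac{1716}{7} \approx -245.14$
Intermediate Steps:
$M{\left(I,g \right)} = \frac{5}{-2 + I}$
$T = 5$ ($T = -1 - -6 = -1 + 6 = 5$)
$- 39 \left(M{\left(-5,1 \right)} + N{\left(T \right)}\right) = - 39 \left(\frac{5}{-2 - 5} + \left(2 + 5\right)\right) = - 39 \left(\frac{5}{-7} + 7\right) = - 39 \left(5 \left(- \frac{1}{7}\right) + 7\right) = - 39 \left(- \frac{5}{7} + 7\right) = \left(-39\right) \frac{44}{7} = - \frac{1716}{7}$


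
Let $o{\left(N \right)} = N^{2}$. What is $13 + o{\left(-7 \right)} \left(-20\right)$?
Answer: $-967$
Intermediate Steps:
$13 + o{\left(-7 \right)} \left(-20\right) = 13 + \left(-7\right)^{2} \left(-20\right) = 13 + 49 \left(-20\right) = 13 - 980 = -967$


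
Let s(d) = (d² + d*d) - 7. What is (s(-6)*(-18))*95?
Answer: -111150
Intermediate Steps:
s(d) = -7 + 2*d² (s(d) = (d² + d²) - 7 = 2*d² - 7 = -7 + 2*d²)
(s(-6)*(-18))*95 = ((-7 + 2*(-6)²)*(-18))*95 = ((-7 + 2*36)*(-18))*95 = ((-7 + 72)*(-18))*95 = (65*(-18))*95 = -1170*95 = -111150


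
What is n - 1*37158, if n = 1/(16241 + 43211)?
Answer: -2209117415/59452 ≈ -37158.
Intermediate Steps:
n = 1/59452 ≈ 1.6820e-5
n - 1*37158 = 1/59452 - 1*37158 = 1/59452 - 37158 = -2209117415/59452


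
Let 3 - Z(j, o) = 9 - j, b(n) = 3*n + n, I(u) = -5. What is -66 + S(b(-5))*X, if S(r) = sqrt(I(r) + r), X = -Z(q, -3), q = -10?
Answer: -66 + 80*I ≈ -66.0 + 80.0*I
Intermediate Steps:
b(n) = 4*n
Z(j, o) = -6 + j (Z(j, o) = 3 - (9 - j) = 3 + (-9 + j) = -6 + j)
X = 16 (X = -(-6 - 10) = -1*(-16) = 16)
S(r) = sqrt(-5 + r)
-66 + S(b(-5))*X = -66 + sqrt(-5 + 4*(-5))*16 = -66 + sqrt(-5 - 20)*16 = -66 + sqrt(-25)*16 = -66 + (5*I)*16 = -66 + 80*I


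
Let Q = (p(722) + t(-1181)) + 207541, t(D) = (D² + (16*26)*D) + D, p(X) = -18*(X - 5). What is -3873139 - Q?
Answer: -4970058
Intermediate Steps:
p(X) = 90 - 18*X (p(X) = -18*(-5 + X) = 90 - 18*X)
t(D) = D² + 417*D (t(D) = (D² + 416*D) + D = D² + 417*D)
Q = 1096919 (Q = ((90 - 18*722) - 1181*(417 - 1181)) + 207541 = ((90 - 12996) - 1181*(-764)) + 207541 = (-12906 + 902284) + 207541 = 889378 + 207541 = 1096919)
-3873139 - Q = -3873139 - 1*1096919 = -3873139 - 1096919 = -4970058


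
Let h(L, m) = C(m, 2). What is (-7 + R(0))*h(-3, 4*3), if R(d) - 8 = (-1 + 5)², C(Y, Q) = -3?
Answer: -51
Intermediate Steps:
h(L, m) = -3
R(d) = 24 (R(d) = 8 + (-1 + 5)² = 8 + 4² = 8 + 16 = 24)
(-7 + R(0))*h(-3, 4*3) = (-7 + 24)*(-3) = 17*(-3) = -51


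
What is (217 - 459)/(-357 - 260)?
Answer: 242/617 ≈ 0.39222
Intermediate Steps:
(217 - 459)/(-357 - 260) = -242/(-617) = -242*(-1/617) = 242/617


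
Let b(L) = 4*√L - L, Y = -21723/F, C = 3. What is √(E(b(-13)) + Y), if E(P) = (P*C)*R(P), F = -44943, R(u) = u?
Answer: 2*√(-6537468704 + 17505568158*I*√13)/14981 ≈ 22.521 + 24.975*I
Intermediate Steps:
Y = 7241/14981 (Y = -21723/(-44943) = -21723*(-1/44943) = 7241/14981 ≈ 0.48335)
b(L) = -L + 4*√L
E(P) = 3*P² (E(P) = (P*3)*P = (3*P)*P = 3*P²)
√(E(b(-13)) + Y) = √(3*(-1*(-13) + 4*√(-13))² + 7241/14981) = √(3*(13 + 4*(I*√13))² + 7241/14981) = √(3*(13 + 4*I*√13)² + 7241/14981) = √(7241/14981 + 3*(13 + 4*I*√13)²)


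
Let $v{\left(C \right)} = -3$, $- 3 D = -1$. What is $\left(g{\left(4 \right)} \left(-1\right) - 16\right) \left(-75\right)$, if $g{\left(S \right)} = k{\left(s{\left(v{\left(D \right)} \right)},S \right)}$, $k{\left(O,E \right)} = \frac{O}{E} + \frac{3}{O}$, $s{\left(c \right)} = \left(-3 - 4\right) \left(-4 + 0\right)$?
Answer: $\frac{48525}{28} \approx 1733.0$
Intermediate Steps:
$D = \frac{1}{3}$ ($D = \left(- \frac{1}{3}\right) \left(-1\right) = \frac{1}{3} \approx 0.33333$)
$s{\left(c \right)} = 28$ ($s{\left(c \right)} = \left(-7\right) \left(-4\right) = 28$)
$k{\left(O,E \right)} = \frac{3}{O} + \frac{O}{E}$
$g{\left(S \right)} = \frac{3}{28} + \frac{28}{S}$
$\left(g{\left(4 \right)} \left(-1\right) - 16\right) \left(-75\right) = \left(\left(\frac{3}{28} + \frac{28}{4}\right) \left(-1\right) - 16\right) \left(-75\right) = \left(\left(\frac{3}{28} + 28 \cdot \frac{1}{4}\right) \left(-1\right) - 16\right) \left(-75\right) = \left(\left(\frac{3}{28} + 7\right) \left(-1\right) - 16\right) \left(-75\right) = \left(\frac{199}{28} \left(-1\right) - 16\right) \left(-75\right) = \left(- \frac{199}{28} - 16\right) \left(-75\right) = \left(- \frac{647}{28}\right) \left(-75\right) = \frac{48525}{28}$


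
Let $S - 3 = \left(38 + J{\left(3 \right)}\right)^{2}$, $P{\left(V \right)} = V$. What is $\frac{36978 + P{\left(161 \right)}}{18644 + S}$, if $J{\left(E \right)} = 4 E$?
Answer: $\frac{37139}{21147} \approx 1.7562$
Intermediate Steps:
$S = 2503$ ($S = 3 + \left(38 + 4 \cdot 3\right)^{2} = 3 + \left(38 + 12\right)^{2} = 3 + 50^{2} = 3 + 2500 = 2503$)
$\frac{36978 + P{\left(161 \right)}}{18644 + S} = \frac{36978 + 161}{18644 + 2503} = \frac{37139}{21147}$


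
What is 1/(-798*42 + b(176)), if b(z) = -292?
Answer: -1/33808 ≈ -2.9579e-5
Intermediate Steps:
1/(-798*42 + b(176)) = 1/(-798*42 - 292) = 1/(-33516 - 292) = 1/(-33808) = -1/33808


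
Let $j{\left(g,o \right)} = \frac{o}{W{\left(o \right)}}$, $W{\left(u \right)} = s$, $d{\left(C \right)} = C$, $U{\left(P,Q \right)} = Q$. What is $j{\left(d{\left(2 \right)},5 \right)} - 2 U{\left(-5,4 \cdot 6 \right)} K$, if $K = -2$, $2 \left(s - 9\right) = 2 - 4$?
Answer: $60$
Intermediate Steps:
$s = 8$ ($s = 9 + \frac{2 - 4}{2} = 9 + \frac{1}{2} \left(-2\right) = 9 - 1 = 8$)
$W{\left(u \right)} = 8$
$j{\left(g,o \right)} = \frac{o}{8}$
$j{\left(d{\left(2 \right)},5 \right)} - 2 U{\left(-5,4 \cdot 6 \right)} K = \frac{1}{8} \cdot 5 - 2 \cdot 4 \cdot 6 \left(-2\right) = \frac{5 \left(-2\right) 24 \left(-2\right)}{8} = \frac{5 \left(\left(-48\right) \left(-2\right)\right)}{8} = \frac{5}{8} \cdot 96 = 60$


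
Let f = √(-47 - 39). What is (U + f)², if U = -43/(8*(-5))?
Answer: -135751/1600 + 43*I*√86/20 ≈ -84.844 + 19.938*I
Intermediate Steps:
f = I*√86 (f = √(-86) = I*√86 ≈ 9.2736*I)
U = 43/40 (U = -43/(-40) = -43*(-1/40) = 43/40 ≈ 1.0750)
(U + f)² = (43/40 + I*√86)²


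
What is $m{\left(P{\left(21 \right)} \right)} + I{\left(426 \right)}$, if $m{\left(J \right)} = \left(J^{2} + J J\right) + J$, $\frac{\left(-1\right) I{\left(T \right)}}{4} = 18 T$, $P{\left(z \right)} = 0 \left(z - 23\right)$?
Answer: $-30672$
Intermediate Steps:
$P{\left(z \right)} = 0$ ($P{\left(z \right)} = 0 \left(-23 + z\right) = 0$)
$I{\left(T \right)} = - 72 T$ ($I{\left(T \right)} = - 4 \cdot 18 T = - 72 T$)
$m{\left(J \right)} = J + 2 J^{2}$ ($m{\left(J \right)} = \left(J^{2} + J^{2}\right) + J = 2 J^{2} + J = J + 2 J^{2}$)
$m{\left(P{\left(21 \right)} \right)} + I{\left(426 \right)} = 0 \left(1 + 2 \cdot 0\right) - 30672 = 0 \left(1 + 0\right) - 30672 = 0 \cdot 1 - 30672 = 0 - 30672 = -30672$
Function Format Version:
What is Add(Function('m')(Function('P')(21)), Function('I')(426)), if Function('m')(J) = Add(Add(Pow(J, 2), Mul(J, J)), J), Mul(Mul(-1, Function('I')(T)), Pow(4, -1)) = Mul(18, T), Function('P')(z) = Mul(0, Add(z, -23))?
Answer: -30672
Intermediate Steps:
Function('P')(z) = 0 (Function('P')(z) = Mul(0, Add(-23, z)) = 0)
Function('I')(T) = Mul(-72, T) (Function('I')(T) = Mul(-4, Mul(18, T)) = Mul(-72, T))
Function('m')(J) = Add(J, Mul(2, Pow(J, 2))) (Function('m')(J) = Add(Add(Pow(J, 2), Pow(J, 2)), J) = Add(Mul(2, Pow(J, 2)), J) = Add(J, Mul(2, Pow(J, 2))))
Add(Function('m')(Function('P')(21)), Function('I')(426)) = Add(Mul(0, Add(1, Mul(2, 0))), Mul(-72, 426)) = Add(Mul(0, Add(1, 0)), -30672) = Add(Mul(0, 1), -30672) = Add(0, -30672) = -30672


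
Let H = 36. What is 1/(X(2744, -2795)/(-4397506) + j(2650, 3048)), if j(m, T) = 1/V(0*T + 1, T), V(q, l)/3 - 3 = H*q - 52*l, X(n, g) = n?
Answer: -1045223412363/654407765 ≈ -1597.2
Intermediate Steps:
V(q, l) = 9 - 156*l + 108*q (V(q, l) = 9 + 3*(36*q - 52*l) = 9 + 3*(-52*l + 36*q) = 9 + (-156*l + 108*q) = 9 - 156*l + 108*q)
j(m, T) = 1/(117 - 156*T) (j(m, T) = 1/(9 - 156*T + 108*(0*T + 1)) = 1/(9 - 156*T + 108*(0 + 1)) = 1/(9 - 156*T + 108*1) = 1/(9 - 156*T + 108) = 1/(117 - 156*T))
1/(X(2744, -2795)/(-4397506) + j(2650, 3048)) = 1/(2744/(-4397506) - 1/(-117 + 156*3048)) = 1/(2744*(-1/4397506) - 1/(-117 + 475488)) = 1/(-1372/2198753 - 1/475371) = 1/(-654407765/1045223412363) = -1045223412363/654407765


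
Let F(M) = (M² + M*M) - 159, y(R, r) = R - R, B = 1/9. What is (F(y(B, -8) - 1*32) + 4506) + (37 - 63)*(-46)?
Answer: 7591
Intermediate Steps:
B = ⅑ ≈ 0.11111
y(R, r) = 0
F(M) = -159 + 2*M² (F(M) = (M² + M²) - 159 = 2*M² - 159 = -159 + 2*M²)
(F(y(B, -8) - 1*32) + 4506) + (37 - 63)*(-46) = ((-159 + 2*(0 - 1*32)²) + 4506) + (37 - 63)*(-46) = ((-159 + 2*(0 - 32)²) + 4506) - 26*(-46) = ((-159 + 2*(-32)²) + 4506) + 1196 = ((-159 + 2*1024) + 4506) + 1196 = ((-159 + 2048) + 4506) + 1196 = (1889 + 4506) + 1196 = 6395 + 1196 = 7591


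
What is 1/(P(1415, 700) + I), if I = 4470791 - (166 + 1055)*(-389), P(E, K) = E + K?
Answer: 1/4947875 ≈ 2.0211e-7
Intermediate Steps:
I = 4945760 (I = 4470791 - 1221*(-389) = 4470791 - 1*(-474969) = 4470791 + 474969 = 4945760)
1/(P(1415, 700) + I) = 1/((1415 + 700) + 4945760) = 1/(2115 + 4945760) = 1/4947875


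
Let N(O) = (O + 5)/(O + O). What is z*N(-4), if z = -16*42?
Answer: 84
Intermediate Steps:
N(O) = (5 + O)/(2*O) (N(O) = (5 + O)/((2*O)) = (5 + O)*(1/(2*O)) = (5 + O)/(2*O))
z = -672
z*N(-4) = -336*(5 - 4)/(-4) = -336*(-1)/4 = -672*(-⅛) = 84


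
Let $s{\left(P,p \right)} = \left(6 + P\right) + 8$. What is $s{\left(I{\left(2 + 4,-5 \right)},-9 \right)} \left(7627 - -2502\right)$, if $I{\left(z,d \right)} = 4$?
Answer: $182322$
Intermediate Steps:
$s{\left(P,p \right)} = 14 + P$
$s{\left(I{\left(2 + 4,-5 \right)},-9 \right)} \left(7627 - -2502\right) = \left(14 + 4\right) \left(7627 - -2502\right) = 18 \left(7627 + 2502\right) = 18 \cdot 10129 = 182322$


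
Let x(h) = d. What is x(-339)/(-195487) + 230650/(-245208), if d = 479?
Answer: -22603265591/23967488148 ≈ -0.94308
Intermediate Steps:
x(h) = 479
x(-339)/(-195487) + 230650/(-245208) = 479/(-195487) + 230650/(-245208) = 479*(-1/195487) + 230650*(-1/245208) = -479/195487 - 115325/122604 = -22603265591/23967488148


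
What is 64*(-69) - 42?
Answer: -4458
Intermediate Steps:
64*(-69) - 42 = -4416 - 42 = -4458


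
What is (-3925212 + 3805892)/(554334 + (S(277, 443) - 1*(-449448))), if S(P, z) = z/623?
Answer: -74336360/625356629 ≈ -0.11887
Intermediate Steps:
S(P, z) = z/623 (S(P, z) = z*(1/623) = z/623)
(-3925212 + 3805892)/(554334 + (S(277, 443) - 1*(-449448))) = (-3925212 + 3805892)/(554334 + ((1/623)*443 - 1*(-449448))) = -119320/(554334 + (443/623 + 449448)) = -119320/(554334 + 280006547/623) = -119320/625356629/623 = -119320*623/625356629 = -74336360/625356629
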